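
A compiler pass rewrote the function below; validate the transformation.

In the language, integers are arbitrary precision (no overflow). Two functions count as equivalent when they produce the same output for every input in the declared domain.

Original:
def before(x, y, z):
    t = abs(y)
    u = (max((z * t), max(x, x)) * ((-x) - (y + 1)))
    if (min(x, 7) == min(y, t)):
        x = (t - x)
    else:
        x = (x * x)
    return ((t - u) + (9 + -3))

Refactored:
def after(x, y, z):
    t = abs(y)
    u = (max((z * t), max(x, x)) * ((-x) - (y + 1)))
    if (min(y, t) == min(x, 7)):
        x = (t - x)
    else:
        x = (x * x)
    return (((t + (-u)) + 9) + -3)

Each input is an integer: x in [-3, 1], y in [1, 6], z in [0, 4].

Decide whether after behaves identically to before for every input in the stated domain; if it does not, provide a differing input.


Behavior is preserved: although arithmetic usage differs, the outputs never diverge.
As a probe, take x=0, y=1, z=3: before runs t becomes 1; next u becomes -6; next (min(x, 7) == min(y, t)) evaluates to false; next x becomes 0; next final value 13; after runs t becomes 1; next u becomes -6; next (min(y, t) == min(x, 7)) evaluates to false; next x becomes 0; next final value 13; both end at 13.
Every one of the 150 inputs gives matching results.
verdict: equivalent


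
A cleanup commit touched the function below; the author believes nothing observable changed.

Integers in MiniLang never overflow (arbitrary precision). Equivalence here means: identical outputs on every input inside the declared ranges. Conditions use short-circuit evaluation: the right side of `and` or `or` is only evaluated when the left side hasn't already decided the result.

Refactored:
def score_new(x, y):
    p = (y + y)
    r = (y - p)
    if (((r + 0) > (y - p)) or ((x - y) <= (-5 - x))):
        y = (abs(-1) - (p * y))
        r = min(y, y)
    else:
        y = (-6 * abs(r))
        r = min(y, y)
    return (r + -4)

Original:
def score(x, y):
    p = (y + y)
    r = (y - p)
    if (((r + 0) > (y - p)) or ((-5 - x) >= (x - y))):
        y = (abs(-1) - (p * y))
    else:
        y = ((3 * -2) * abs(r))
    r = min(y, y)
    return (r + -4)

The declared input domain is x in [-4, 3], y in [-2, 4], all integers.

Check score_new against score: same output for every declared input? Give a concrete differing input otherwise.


Side by side, the visible changes include: statement counts differ, arithmetic usage differs, comparison usage differs, constant usage differs, min/max/abs usage differs.
Spot check at x=-3, y=4 — score: p=8, then r=-4, then (((r + 0) > (y - p)) or ((-5 - x) >= (x - y))) is true, then y=-31, then r=-31, then returns -35. score_new: p=8, then r=-4, then (((r + 0) > (y - p)) or ((x - y) <= (-5 - x))) is true, then y=-31, then r=-31, then returns -35. Both give -35.
Sweeping the whole domain (56 inputs) finds no disagreement.
verdict: equivalent


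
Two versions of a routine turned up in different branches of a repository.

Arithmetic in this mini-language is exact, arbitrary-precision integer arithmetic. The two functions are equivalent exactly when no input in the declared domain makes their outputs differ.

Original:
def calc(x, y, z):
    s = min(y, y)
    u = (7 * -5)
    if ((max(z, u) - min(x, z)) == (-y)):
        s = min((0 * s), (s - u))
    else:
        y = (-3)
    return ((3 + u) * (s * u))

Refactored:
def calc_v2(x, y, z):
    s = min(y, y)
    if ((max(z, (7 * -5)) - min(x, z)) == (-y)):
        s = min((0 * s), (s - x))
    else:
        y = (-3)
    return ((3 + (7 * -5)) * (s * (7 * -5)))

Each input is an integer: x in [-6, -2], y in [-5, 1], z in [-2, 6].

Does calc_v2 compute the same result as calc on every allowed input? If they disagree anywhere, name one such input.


On input x=-4, y=-5, z=1, calc returns 0 while calc_v2 returns -1120.
verdict: not equivalent; witness: x=-4, y=-5, z=1


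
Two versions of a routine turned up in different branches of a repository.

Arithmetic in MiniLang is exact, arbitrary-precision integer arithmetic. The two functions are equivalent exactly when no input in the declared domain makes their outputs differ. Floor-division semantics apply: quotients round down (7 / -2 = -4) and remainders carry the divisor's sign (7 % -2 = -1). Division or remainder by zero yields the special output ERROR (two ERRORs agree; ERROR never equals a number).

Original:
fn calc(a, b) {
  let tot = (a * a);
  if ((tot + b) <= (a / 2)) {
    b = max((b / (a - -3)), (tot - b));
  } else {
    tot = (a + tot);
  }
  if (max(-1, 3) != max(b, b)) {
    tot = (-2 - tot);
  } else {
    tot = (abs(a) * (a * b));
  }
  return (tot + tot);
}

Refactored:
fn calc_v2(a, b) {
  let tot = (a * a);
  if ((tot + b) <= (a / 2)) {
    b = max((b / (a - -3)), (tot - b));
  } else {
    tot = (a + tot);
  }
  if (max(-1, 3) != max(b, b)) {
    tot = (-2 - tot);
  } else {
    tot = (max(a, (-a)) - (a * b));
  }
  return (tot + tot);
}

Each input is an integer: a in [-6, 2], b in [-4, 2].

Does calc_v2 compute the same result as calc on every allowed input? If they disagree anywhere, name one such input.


On input a=-1, b=-2, calc returns -6 while calc_v2 returns 8.
verdict: not equivalent; witness: a=-1, b=-2


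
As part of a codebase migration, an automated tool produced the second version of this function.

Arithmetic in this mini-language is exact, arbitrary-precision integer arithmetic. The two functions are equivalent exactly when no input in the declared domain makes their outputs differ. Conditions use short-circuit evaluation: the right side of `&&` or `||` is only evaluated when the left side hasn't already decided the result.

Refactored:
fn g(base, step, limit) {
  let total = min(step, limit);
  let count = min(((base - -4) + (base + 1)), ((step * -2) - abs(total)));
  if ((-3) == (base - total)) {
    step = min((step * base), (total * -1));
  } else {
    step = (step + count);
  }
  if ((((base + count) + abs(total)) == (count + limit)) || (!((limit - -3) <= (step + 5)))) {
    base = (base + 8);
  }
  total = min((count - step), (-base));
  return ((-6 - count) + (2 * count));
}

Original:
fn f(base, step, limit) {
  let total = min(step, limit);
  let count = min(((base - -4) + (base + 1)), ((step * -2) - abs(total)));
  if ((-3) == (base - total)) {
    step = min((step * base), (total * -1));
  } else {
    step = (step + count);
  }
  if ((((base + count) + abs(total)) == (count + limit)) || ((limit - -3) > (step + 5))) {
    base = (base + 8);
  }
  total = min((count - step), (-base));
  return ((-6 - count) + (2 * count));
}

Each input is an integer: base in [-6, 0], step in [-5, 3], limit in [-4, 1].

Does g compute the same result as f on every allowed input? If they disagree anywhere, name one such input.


Behavior is preserved: although comparison usage differs; boolean connective usage differs, the outputs never diverge.
Tracing base=-3, step=0, limit=-1: f: total=-1, then count=-1, then ((-3) == (base - total)) is false, then step=-1, then ((((base + count) + abs(total)) == (count + limit)) || ((limit - -3) > (step + 5))) is false, then total=0, then returns -7 | g: total=-1, then count=-1, then ((-3) == (base - total)) is false, then step=-1, then ((((base + count) + abs(total)) == (count + limit)) || (!((limit - -3) <= (step + 5)))) is false, then total=0, then returns -7 — matching result -7.
Every one of the 378 inputs gives matching results.
verdict: equivalent


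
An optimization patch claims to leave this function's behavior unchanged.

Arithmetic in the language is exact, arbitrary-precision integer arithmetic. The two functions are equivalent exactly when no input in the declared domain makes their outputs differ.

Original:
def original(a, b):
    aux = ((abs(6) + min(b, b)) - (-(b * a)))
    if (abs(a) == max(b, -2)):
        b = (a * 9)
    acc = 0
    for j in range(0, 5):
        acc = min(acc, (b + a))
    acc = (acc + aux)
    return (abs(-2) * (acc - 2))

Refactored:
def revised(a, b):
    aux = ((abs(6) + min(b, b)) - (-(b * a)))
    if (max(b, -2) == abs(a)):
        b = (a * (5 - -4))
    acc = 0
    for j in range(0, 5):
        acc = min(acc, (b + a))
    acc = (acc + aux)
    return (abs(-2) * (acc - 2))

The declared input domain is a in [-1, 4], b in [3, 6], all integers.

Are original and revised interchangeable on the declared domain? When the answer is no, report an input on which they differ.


Although arithmetic usage differs, plus constant usage differs, 24/24 inputs agree.
verdict: equivalent


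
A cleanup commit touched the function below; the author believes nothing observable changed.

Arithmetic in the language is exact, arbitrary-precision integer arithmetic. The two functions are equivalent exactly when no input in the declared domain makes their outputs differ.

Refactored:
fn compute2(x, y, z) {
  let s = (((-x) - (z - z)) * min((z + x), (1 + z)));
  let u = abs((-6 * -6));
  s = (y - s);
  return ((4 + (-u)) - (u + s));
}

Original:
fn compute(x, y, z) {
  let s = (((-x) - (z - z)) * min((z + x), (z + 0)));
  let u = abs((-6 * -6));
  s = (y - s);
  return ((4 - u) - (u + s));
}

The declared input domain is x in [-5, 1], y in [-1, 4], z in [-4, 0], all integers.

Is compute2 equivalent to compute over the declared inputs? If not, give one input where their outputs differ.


Take x=1, y=-1, z=-4.
compute: s = 4; u = 36; s = -5; return -63
compute2: s = 3; u = 36; s = -4; return -64
-63 against -64: the behavior changed.
verdict: not equivalent; witness: x=1, y=-1, z=-4


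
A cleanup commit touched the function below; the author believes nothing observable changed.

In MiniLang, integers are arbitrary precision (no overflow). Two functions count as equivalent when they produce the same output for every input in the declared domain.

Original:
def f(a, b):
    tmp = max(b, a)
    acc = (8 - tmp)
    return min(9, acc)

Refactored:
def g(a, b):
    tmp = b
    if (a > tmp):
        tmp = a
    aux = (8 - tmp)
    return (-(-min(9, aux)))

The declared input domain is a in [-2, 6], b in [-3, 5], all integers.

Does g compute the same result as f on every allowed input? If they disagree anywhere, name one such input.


Side by side, the visible changes include: branching structure differs, and comparison usage differs, and statement counts differ, and local variable names differ, and min/max/abs usage differs.
Spot check at a=-1, b=-1 — f: tmp := -1 | acc := 9 | result 9. g: tmp := -1 | (a > tmp): false | aux := 9 | result 9. Both give 9.
Sweeping the whole domain (81 inputs) finds no disagreement.
verdict: equivalent


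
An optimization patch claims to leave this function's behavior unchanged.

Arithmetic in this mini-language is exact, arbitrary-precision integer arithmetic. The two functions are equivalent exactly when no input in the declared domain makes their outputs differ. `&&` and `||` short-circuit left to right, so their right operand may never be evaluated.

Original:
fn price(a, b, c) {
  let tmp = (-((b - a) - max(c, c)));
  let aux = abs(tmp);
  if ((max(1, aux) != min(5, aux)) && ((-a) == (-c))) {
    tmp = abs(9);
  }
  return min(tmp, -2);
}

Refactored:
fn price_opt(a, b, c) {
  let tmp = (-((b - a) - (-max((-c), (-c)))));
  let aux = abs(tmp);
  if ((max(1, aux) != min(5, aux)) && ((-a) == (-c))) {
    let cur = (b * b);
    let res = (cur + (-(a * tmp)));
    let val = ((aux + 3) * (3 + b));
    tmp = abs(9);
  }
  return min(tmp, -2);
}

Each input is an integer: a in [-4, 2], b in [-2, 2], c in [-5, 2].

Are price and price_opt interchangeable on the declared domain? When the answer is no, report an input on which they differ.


Equivalent. Whatever the rewrite altered, no input in the stated domain can expose a difference.
Sweeping the whole domain (280 inputs) finds no disagreement.
As a probe, take a=2, b=-2, c=0: price runs tmp=4, then aux=4, then ((max(1, aux) != min(5, aux)) && ((-a) == (-c))) is false, then returns -2; price_opt runs tmp=4, then aux=4, then ((max(1, aux) != min(5, aux)) && ((-a) == (-c))) is false, then returns -2; both end at -2.
verdict: equivalent


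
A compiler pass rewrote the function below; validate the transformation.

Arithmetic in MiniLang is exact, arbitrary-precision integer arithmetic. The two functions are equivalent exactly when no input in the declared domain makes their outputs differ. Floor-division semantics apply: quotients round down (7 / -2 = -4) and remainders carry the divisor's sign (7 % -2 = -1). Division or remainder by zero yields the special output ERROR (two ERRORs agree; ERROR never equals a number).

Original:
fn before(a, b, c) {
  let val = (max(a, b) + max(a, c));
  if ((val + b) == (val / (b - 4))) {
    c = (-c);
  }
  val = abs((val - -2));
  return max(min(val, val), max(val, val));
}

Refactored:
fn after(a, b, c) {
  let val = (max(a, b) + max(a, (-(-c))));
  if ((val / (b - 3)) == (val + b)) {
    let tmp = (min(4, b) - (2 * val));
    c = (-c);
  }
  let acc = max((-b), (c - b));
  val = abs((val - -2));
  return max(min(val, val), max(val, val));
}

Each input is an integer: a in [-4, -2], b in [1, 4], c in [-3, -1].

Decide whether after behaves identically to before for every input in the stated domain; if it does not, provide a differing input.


Input a=-4, b=3, c=-3: 2 from before versus ERROR from after.
verdict: not equivalent; witness: a=-4, b=3, c=-3


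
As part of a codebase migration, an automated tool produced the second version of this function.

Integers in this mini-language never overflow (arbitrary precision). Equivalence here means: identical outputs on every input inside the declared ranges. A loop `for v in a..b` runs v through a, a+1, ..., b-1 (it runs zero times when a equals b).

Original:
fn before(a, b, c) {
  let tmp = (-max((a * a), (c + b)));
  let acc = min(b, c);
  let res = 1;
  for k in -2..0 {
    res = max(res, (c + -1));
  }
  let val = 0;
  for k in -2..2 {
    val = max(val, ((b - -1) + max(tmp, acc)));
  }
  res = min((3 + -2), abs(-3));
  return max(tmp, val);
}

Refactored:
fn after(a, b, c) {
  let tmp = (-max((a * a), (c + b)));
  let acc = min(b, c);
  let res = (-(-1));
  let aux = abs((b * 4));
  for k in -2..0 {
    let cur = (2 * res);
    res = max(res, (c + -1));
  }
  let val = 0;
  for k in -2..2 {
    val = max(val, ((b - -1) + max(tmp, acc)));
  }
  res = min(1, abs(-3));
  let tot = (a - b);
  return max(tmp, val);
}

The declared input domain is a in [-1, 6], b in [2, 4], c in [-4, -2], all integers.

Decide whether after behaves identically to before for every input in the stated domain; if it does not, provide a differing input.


This is a faithful refactor — arithmetic usage differs; and statement counts differ; and min/max/abs usage differs; and local variable names differ; and constant usage differs, but the computed results match everywhere.
One worked example (a=5, b=2, c=-4) — before: tmp becomes -25; next acc becomes -4; next res becomes 1; next at k=-2:; next res becomes 1; next at k=-1:; next res becomes 1; next val becomes 0; next at k=-2:; next val becomes 0; next at k=-1:; next val becomes 0; next at k=0:; next val becomes 0; next at k=1:; next val becomes 0; next res becomes 1; next final value 0; after: tmp becomes -25; next acc becomes -4; next res becomes 1; next aux becomes 8; next at k=-2:; next cur becomes 2; next res becomes 1; next at k=-1:; next cur becomes 2; next res becomes 1; next val becomes 0; next at k=-2:; next val becomes 0; next at k=-1:; next val becomes 0; next at k=0:; next val becomes 0; next at k=1:; next val becomes 0; next res becomes 1; next tot becomes 3; next final value 0; agreement on 0.
Sweeping the whole domain (72 inputs) finds no disagreement.
verdict: equivalent


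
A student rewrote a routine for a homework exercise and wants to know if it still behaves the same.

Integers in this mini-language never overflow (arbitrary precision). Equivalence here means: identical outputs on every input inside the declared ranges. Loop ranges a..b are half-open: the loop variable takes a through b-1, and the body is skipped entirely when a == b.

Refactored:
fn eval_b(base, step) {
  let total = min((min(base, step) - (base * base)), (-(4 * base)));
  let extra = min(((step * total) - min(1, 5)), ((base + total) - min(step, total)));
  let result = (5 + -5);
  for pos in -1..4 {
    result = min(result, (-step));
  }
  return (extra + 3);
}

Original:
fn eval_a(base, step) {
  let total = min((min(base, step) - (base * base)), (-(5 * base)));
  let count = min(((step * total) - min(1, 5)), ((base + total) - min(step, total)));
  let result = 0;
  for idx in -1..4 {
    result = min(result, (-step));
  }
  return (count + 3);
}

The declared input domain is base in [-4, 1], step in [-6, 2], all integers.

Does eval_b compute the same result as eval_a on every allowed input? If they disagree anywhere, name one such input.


Try base=1, step=1.
eval_a: total becomes -5; next count becomes -6; next result becomes 0; next at idx=-1:; next result becomes -1; next at idx=0:; next result becomes -1; next at idx=1:; next result becomes -1; next at idx=2:; next result becomes -1; next at idx=3:; next result becomes -1; next final value -3
eval_b: total becomes -4; next extra becomes -5; next result becomes 0; next at pos=-1:; next result becomes -1; next at pos=0:; next result becomes -1; next at pos=1:; next result becomes -1; next at pos=2:; next result becomes -1; next at pos=3:; next result becomes -1; next final value -2
-3 against -2: the behavior changed.
verdict: not equivalent; witness: base=1, step=1


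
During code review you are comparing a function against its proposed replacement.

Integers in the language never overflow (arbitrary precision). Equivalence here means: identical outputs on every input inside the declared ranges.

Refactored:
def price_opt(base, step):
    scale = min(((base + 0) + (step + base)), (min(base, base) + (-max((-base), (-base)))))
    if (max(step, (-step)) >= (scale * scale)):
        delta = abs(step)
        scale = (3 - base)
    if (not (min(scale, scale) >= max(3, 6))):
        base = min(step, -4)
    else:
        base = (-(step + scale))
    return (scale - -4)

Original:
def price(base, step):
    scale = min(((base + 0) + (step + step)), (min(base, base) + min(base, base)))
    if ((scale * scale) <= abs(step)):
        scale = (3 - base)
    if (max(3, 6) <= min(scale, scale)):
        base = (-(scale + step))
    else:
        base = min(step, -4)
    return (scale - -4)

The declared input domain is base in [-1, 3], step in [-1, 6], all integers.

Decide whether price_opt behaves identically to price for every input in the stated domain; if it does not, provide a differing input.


Not equivalent: base=0, step=-1 separates them (2 vs 7).
price: scale = -2; ((scale * scale) <= abs(step)) -> false; (max(3, 6) <= min(scale, scale)) -> false; base = -4; return 2
price_opt: scale = -1; (max(step, (-step)) >= (scale * scale)) -> true; delta = 1; scale = 3; (not (min(scale, scale) >= max(3, 6))) -> true; base = -4; return 7
verdict: not equivalent; witness: base=0, step=-1


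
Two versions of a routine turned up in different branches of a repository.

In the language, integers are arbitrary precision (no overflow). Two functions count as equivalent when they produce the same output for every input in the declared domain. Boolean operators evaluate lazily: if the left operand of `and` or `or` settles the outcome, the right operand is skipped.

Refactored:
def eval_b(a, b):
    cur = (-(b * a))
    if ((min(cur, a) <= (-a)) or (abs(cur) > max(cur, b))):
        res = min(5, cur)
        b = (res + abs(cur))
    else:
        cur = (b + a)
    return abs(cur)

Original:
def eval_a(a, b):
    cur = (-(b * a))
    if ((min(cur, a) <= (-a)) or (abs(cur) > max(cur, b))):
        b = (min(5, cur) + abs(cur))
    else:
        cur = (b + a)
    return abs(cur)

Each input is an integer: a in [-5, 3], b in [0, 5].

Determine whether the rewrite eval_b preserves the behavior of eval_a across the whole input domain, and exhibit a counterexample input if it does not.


The two versions differ — the changes include local variable names differ, and statement counts differ.
One worked example (a=2, b=1) — eval_a: cur := -2 | ((min(cur, a) <= (-a)) or (abs(cur) > max(cur, b))): true | b := 0 | result 2; eval_b: cur := -2 | ((min(cur, a) <= (-a)) or (abs(cur) > max(cur, b))): true | res := -2 | b := 0 | result 2; agreement on 2.
Every one of the 54 inputs gives matching results.
verdict: equivalent


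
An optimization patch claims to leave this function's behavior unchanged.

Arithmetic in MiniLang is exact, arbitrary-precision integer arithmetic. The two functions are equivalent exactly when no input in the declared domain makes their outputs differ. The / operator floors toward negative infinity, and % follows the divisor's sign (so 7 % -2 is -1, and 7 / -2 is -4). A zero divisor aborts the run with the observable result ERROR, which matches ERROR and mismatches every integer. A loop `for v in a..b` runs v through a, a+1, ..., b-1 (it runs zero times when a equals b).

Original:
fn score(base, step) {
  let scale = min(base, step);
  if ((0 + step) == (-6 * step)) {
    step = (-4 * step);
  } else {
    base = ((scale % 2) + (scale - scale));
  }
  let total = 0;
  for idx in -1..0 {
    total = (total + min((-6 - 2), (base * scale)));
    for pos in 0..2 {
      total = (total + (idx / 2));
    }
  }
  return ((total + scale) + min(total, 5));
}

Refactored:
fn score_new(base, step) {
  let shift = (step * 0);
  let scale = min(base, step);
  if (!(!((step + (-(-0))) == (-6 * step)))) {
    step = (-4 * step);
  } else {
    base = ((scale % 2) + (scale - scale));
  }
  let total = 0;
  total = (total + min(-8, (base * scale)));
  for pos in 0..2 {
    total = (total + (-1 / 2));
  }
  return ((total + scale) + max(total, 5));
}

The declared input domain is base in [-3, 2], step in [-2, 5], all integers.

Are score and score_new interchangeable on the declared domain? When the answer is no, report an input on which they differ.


Try base=-3, step=-2.
score: scale := -3 | ((0 + step) == (-6 * step)): false | base := 1 | total := 0 | iter idx=-1: | total := -8 | iter pos=0: | total := -9 | iter pos=1: | total := -10 | result -23
score_new: shift := 0 | scale := -3 | (!(!((step + (-(-0))) == (-6 * step)))): false | base := 1 | total := 0 | total := -8 | iter pos=0: | total := -9 | iter pos=1: | total := -10 | result -8
-23 against -8: the behavior changed.
verdict: not equivalent; witness: base=-3, step=-2


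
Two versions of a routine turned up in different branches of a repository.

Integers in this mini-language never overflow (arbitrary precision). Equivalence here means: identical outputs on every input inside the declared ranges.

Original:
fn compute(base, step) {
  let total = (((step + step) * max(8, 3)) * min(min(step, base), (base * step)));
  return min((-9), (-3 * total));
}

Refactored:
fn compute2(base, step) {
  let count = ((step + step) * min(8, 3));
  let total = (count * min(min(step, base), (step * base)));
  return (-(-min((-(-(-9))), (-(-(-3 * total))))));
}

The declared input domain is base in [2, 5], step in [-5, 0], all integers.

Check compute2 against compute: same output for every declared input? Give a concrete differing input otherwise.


base=2, step=-5 yields -2400 from compute but -900 from compute2.
verdict: not equivalent; witness: base=2, step=-5


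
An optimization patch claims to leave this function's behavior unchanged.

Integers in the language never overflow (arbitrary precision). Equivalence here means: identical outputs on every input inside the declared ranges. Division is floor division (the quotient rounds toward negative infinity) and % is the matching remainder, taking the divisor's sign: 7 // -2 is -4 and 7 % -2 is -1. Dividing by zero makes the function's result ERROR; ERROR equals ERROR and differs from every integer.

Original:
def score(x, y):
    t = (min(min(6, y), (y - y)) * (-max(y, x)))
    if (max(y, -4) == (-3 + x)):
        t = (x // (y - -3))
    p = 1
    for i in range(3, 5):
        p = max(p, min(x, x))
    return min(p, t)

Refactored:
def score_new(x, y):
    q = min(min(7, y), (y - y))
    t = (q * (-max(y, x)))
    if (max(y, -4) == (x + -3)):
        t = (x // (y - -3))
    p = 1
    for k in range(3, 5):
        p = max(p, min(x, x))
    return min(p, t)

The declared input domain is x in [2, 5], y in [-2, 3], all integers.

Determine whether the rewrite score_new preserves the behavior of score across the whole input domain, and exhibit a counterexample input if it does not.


Although `6` became `7`, no input in the stated domain can expose it.
Spot check at x=3, y=0 — score: t becomes 0; next (max(y, -4) == (-3 + x)) evaluates to true; next t becomes 1; next p becomes 1; next at i=3:; next p becomes 3; next at i=4:; next p becomes 3; next final value 1. score_new: q becomes 0; next t becomes 0; next (max(y, -4) == (x + -3)) evaluates to true; next t becomes 1; next p becomes 1; next at k=3:; next p becomes 3; next at k=4:; next p becomes 3; next final value 1. Both give 1.
Every one of the 24 inputs gives matching results.
verdict: equivalent


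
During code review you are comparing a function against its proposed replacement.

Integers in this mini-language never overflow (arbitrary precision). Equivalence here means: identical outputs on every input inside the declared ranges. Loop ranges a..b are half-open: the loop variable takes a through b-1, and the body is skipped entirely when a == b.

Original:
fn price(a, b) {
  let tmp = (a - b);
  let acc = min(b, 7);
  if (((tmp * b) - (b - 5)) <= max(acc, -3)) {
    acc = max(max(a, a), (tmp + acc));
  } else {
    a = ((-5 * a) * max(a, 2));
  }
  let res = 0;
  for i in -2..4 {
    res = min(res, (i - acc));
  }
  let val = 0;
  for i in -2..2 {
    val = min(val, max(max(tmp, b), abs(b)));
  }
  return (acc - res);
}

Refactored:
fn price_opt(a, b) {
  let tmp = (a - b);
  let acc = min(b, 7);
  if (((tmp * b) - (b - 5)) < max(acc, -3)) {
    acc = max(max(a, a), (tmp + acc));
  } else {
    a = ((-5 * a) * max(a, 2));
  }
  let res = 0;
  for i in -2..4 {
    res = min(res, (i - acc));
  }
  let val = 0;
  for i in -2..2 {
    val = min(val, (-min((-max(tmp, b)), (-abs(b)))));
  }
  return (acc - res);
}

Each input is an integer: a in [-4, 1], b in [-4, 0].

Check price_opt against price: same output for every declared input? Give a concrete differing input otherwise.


These are not equivalent — on a=-1, b=-4 the outputs split (0 vs -4).
price: tmp becomes 3; next acc becomes -4; next (((tmp * b) - (b - 5)) <= max(acc, -3)) evaluates to true; next acc becomes -1; next res becomes 0; next at i=-2:; next res becomes -1; next at i=-1:; next res becomes -1; next at i=0:; next res becomes -1; next at i=1:; next res becomes -1; next at i=2:; next res becomes -1; next at i=3:; next res becomes -1; next val becomes 0; next at i=-2:; next val becomes 0; next at i=-1:; next val becomes 0; next at i=0:; next val becomes 0; next at i=1:; next val becomes 0; next final value 0
price_opt: tmp becomes 3; next acc becomes -4; next (((tmp * b) - (b - 5)) < max(acc, -3)) evaluates to false; next a becomes 10; next res becomes 0; next at i=-2:; next res becomes 0; next at i=-1:; next res becomes 0; next at i=0:; next res becomes 0; next at i=1:; next res becomes 0; next at i=2:; next res becomes 0; next at i=3:; next res becomes 0; next val becomes 0; next at i=-2:; next val becomes 0; next at i=-1:; next val becomes 0; next at i=0:; next val becomes 0; next at i=1:; next val becomes 0; next final value -4
verdict: not equivalent; witness: a=-1, b=-4


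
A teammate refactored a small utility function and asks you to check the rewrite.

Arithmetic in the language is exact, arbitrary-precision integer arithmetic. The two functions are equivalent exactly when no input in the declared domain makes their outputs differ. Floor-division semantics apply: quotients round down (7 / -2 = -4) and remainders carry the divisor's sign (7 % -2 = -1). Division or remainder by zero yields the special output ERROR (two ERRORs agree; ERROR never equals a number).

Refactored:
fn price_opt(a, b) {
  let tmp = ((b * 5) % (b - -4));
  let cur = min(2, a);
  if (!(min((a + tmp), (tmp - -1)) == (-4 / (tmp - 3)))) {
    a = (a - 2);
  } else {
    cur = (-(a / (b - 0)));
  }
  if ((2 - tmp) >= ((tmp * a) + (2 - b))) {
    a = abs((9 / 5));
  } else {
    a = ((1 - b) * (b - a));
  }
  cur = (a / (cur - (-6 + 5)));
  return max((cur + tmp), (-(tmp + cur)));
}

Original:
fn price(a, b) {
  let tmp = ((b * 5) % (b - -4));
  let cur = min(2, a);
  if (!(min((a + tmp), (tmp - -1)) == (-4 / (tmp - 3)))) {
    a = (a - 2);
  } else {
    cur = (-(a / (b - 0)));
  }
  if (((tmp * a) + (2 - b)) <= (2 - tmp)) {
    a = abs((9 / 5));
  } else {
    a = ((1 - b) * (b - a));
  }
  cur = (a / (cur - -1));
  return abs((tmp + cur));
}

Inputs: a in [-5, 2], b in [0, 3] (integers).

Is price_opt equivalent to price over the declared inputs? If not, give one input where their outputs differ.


Comparing the listings, the differences include: arithmetic usage differs; and constant usage differs; and min/max/abs usage differs; and comparison usage differs.
Tracing a=-1, b=2: price: tmp becomes 4; next cur becomes -1; next (!(min((a + tmp), (tmp - -1)) == (-4 / (tmp - 3)))) evaluates to true; next a becomes -3; next (((tmp * a) + (2 - b)) <= (2 - tmp)) evaluates to true; next a becomes 1; next hits division by zero so the output is ERROR | price_opt: tmp becomes 4; next cur becomes -1; next (!(min((a + tmp), (tmp - -1)) == (-4 / (tmp - 3)))) evaluates to true; next a becomes -3; next ((2 - tmp) >= ((tmp * a) + (2 - b))) evaluates to true; next a becomes 1; next hits division by zero so the output is ERROR — matching result ERROR.
An exhaustive pass over the 32 declared inputs shows identical outputs.
verdict: equivalent


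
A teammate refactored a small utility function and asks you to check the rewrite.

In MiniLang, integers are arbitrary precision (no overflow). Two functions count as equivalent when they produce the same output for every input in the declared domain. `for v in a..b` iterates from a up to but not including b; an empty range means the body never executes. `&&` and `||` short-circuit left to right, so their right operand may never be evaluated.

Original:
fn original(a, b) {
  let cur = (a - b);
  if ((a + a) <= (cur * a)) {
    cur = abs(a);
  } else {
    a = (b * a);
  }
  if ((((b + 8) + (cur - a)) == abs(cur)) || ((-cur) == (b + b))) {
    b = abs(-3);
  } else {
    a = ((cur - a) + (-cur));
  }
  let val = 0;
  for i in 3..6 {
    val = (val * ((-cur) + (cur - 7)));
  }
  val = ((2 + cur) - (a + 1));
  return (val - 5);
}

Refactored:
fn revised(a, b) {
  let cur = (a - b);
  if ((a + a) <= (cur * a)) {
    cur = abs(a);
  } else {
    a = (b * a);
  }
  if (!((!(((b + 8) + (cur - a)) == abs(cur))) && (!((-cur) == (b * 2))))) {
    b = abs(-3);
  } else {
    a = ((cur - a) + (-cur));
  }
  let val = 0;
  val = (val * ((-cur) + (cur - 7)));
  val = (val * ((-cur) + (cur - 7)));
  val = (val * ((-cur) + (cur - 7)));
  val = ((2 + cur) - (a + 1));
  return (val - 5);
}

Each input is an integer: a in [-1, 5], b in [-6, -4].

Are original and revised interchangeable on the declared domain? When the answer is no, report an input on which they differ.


Behavior is preserved: although loop structure differs; and constant usage differs; and local variable names differ; and arithmetic usage differs; and statement counts differ; and boolean connective usage differs, the outputs never diverge.
As a probe, take a=1, b=-5: original runs cur becomes 6; next ((a + a) <= (cur * a)) evaluates to true; next cur becomes 1; next ((((b + 8) + (cur - a)) == abs(cur)) || ((-cur) == (b + b))) evaluates to false; next a becomes -1; next val becomes 0; next at i=3:; next val becomes 0; next at i=4:; next val becomes 0; next at i=5:; next val becomes 0; next val becomes 3; next final value -2; revised runs cur becomes 6; next ((a + a) <= (cur * a)) evaluates to true; next cur becomes 1; next (!((!(((b + 8) + (cur - a)) == abs(cur))) && (!((-cur) == (b * 2))))) evaluates to false; next a becomes -1; next val becomes 0; next val becomes 0; next val becomes 0; next val becomes 0; next val becomes 3; next final value -2; both end at -2.
Every one of the 21 inputs gives matching results.
verdict: equivalent


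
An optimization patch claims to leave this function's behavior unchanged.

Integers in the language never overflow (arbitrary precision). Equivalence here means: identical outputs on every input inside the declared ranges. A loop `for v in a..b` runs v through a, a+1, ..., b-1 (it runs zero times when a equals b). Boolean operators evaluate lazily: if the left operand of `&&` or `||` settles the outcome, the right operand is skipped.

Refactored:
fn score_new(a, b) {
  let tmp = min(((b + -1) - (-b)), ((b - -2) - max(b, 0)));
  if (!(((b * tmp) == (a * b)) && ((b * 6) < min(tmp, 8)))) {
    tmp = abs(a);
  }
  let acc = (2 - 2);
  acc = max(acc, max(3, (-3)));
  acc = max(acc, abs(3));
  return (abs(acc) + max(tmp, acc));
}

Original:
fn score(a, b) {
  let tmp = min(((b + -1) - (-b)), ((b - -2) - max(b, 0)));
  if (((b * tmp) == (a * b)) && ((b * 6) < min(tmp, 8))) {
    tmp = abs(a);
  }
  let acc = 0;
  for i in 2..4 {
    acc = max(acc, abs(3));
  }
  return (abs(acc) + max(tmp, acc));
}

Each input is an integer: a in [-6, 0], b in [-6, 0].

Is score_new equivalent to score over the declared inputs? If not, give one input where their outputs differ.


There is a counterexample at a=-6, b=-6: 6 on one side, 9 on the other.
score: tmp = -13; (((b * tmp) == (a * b)) && ((b * 6) < min(tmp, 8))) -> false; acc = 0; [i=2]; acc = 3; [i=3]; acc = 3; return 6
score_new: tmp = -13; (!(((b * tmp) == (a * b)) && ((b * 6) < min(tmp, 8)))) -> true; tmp = 6; acc = 0; acc = 3; acc = 3; return 9
verdict: not equivalent; witness: a=-6, b=-6


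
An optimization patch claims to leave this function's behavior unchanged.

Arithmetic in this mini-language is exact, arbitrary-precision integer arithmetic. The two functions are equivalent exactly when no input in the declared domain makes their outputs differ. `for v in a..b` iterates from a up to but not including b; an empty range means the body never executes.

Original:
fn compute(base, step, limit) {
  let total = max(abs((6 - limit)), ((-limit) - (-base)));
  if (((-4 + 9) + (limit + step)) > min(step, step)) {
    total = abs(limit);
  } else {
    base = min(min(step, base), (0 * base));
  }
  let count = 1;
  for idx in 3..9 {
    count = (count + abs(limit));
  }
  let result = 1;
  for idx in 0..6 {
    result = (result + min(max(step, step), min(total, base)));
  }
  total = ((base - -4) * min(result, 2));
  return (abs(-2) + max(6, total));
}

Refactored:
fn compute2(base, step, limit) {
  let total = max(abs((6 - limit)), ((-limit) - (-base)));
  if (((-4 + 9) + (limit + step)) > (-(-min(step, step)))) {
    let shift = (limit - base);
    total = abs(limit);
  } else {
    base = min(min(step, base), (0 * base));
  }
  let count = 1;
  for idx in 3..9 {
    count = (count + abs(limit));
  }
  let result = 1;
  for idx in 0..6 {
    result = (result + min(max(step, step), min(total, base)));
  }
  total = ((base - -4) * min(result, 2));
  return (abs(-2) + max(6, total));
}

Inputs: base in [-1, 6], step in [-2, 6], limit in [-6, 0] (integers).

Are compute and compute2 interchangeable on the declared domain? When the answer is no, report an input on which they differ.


Differences: statement counts differ, plus arithmetic usage differs, plus local variable names differ — yet all 504 inputs agree.
verdict: equivalent


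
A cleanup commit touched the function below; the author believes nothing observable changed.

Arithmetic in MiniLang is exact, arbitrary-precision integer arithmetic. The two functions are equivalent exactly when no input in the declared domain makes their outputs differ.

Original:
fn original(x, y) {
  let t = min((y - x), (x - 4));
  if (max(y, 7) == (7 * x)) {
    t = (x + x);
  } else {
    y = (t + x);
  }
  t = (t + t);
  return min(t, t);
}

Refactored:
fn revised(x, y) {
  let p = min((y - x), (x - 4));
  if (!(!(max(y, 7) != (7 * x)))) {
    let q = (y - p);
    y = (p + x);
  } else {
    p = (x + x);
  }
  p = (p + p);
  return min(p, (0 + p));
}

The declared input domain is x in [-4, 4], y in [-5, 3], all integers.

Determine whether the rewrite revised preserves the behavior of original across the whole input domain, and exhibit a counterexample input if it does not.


Although statement counts differ, and local variable names differ, and boolean connective usage differs, and arithmetic usage differs, and constant usage differs, and comparison usage differs, 81/81 inputs agree.
verdict: equivalent


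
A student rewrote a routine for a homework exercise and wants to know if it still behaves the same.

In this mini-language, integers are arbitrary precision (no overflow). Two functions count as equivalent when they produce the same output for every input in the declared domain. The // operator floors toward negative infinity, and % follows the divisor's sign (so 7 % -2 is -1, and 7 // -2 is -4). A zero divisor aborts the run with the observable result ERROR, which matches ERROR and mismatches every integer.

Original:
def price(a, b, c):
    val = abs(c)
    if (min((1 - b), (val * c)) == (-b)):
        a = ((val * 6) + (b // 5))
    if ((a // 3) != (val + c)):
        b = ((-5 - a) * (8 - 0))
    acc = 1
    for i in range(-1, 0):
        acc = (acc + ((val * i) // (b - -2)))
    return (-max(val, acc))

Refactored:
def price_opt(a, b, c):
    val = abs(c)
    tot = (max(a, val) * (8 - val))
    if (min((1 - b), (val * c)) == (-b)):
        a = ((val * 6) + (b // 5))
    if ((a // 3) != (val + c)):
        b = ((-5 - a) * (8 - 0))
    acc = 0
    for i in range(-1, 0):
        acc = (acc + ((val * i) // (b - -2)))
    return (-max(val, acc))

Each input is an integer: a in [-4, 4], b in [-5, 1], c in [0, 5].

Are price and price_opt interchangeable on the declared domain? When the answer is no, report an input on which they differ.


Consider the input a=-4, b=-5, c=0.
price: val becomes 0; next (min((1 - b), (val * c)) == (-b)) evaluates to false; next ((a // 3) != (val + c)) evaluates to true; next b becomes -8; next acc becomes 1; next at i=-1:; next acc becomes 1; next final value -1
price_opt: val becomes 0; next tot becomes 0; next (min((1 - b), (val * c)) == (-b)) evaluates to false; next ((a // 3) != (val + c)) evaluates to true; next b becomes -8; next acc becomes 0; next at i=-1:; next acc becomes 0; next final value 0
-1 against 0: the behavior changed.
verdict: not equivalent; witness: a=-4, b=-5, c=0


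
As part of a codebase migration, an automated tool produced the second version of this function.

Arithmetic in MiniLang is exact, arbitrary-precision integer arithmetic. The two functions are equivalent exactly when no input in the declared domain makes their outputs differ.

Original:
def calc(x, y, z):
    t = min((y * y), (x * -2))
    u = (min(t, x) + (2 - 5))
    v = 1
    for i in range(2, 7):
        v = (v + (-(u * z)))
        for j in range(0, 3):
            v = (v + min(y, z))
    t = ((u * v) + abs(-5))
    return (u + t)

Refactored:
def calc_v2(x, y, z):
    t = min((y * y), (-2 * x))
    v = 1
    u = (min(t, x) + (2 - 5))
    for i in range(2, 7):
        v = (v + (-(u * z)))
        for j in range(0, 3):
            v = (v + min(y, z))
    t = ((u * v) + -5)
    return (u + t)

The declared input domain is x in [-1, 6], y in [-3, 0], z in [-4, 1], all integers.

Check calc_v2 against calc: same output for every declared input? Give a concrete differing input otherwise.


There is a counterexample at x=-1, y=-3, z=-4: 557 on one side, 547 on the other.
calc: t becomes 2; next u becomes -4; next v becomes 1; next at i=2:; next v becomes -15; next at j=0:; next v becomes -19; next at j=1:; next v becomes -23; next at j=2:; next v becomes -27; next at i=3:; next v becomes -43; next at j=0:; next v becomes -47; next at j=1:; next v becomes -51; next at j=2:; next v becomes -55; next at i=4:; next v becomes -71; next at j=0:; next v becomes -75; next at j=1:; next v becomes -79; next at j=2:; next v becomes -83; next at i=5:; next v becomes -99; next at j=0:; next v becomes -103; next at j=1:; next v becomes -107; next at j=2:; next v becomes -111; next at i=6:; next v becomes -127; next at j=0:; next v becomes -131; next at j=1:; next v becomes -135; next at j=2:; next v becomes -139; next t becomes 561; next final value 557
calc_v2: t becomes 2; next v becomes 1; next u becomes -4; next at i=2:; next v becomes -15; next at j=0:; next v becomes -19; next at j=1:; next v becomes -23; next at j=2:; next v becomes -27; next at i=3:; next v becomes -43; next at j=0:; next v becomes -47; next at j=1:; next v becomes -51; next at j=2:; next v becomes -55; next at i=4:; next v becomes -71; next at j=0:; next v becomes -75; next at j=1:; next v becomes -79; next at j=2:; next v becomes -83; next at i=5:; next v becomes -99; next at j=0:; next v becomes -103; next at j=1:; next v becomes -107; next at j=2:; next v becomes -111; next at i=6:; next v becomes -127; next at j=0:; next v becomes -131; next at j=1:; next v becomes -135; next at j=2:; next v becomes -139; next t becomes 551; next final value 547
verdict: not equivalent; witness: x=-1, y=-3, z=-4
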